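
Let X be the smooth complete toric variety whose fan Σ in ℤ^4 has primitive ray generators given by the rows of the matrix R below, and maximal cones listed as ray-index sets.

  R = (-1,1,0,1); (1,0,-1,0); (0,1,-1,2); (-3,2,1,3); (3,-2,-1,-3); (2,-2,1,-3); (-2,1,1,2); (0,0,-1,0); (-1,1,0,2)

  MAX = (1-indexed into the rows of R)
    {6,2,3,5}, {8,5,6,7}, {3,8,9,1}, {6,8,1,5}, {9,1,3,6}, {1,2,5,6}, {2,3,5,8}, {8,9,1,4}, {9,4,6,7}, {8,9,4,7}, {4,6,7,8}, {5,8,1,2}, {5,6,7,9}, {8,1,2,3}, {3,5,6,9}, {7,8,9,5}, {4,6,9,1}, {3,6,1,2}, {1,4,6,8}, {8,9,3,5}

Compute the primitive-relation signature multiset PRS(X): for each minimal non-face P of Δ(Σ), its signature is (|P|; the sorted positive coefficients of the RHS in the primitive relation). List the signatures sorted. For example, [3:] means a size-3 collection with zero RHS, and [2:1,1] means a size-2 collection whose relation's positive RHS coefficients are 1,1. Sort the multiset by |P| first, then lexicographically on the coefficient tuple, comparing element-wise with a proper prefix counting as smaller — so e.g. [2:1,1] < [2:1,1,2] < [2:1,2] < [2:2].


|primitive collections| = 12. Relations:

  P = {4,5}:  v_{4} + v_{5} = 0  ⟹  sig = [2:]
  P = {1,7}:  v_{1} + v_{7} = v_{4}  ⟹  sig = [2:1]
  P = {2,7}:  v_{2} + v_{7} = v_{9}  ⟹  sig = [2:1]
  P = {2,9}:  v_{2} + v_{9} = v_{3}  ⟹  sig = [2:1]
  P = {2,4}:  v_{2} + v_{4} = v_{1} + v_{9}  ⟹  sig = [2:1,1]
  P = {3,4}:  v_{3} + v_{4} = v_{1} + 2·v_{9}  ⟹  sig = [2:1,2]
  P = {3,7}:  v_{3} + v_{7} = 2·v_{9}  ⟹  sig = [2:2]
  P = {1,5,9}:  v_{1} + v_{5} + v_{9} = v_{2}  ⟹  sig = [3:1]
  P = {2,6,8}:  v_{2} + v_{6} + v_{8} = v_{5}  ⟹  sig = [3:1]
  P = {3,6,8}:  v_{3} + v_{6} + v_{8} = v_{5} + v_{9}  ⟹  sig = [3:1,1]
  P = {6,8,9}:  v_{6} + v_{8} + v_{9} = v_{5} + v_{7}  ⟹  sig = [3:1,1]
  P = {1,3,5}:  v_{1} + v_{3} + v_{5} = 2·v_{2}  ⟹  sig = [3:2]

Sorted signature multiset PRS(X):
[[2:], [2:1], [2:1], [2:1], [2:1,1], [2:1,2], [2:2], [3:1], [3:1], [3:1,1], [3:1,1], [3:2]]


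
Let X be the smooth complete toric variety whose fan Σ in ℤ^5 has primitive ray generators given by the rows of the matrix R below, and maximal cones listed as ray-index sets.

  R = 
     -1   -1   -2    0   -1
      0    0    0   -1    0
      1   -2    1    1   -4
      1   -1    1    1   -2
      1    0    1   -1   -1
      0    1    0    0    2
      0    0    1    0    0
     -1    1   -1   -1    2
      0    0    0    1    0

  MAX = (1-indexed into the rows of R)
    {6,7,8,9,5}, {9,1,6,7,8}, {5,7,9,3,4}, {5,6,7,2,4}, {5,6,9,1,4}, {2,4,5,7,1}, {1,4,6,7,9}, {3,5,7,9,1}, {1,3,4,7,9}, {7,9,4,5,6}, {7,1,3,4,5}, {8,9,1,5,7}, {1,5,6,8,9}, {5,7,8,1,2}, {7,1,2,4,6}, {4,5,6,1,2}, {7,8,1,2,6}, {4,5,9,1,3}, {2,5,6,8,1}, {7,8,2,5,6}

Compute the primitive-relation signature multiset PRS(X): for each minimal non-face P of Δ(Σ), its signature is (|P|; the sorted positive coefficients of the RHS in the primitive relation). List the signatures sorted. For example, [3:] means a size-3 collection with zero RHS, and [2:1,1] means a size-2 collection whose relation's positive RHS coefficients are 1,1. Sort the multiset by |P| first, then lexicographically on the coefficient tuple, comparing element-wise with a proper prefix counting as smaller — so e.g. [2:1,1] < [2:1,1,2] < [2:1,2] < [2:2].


7 minimal non-faces of Δ(Σ) (on 9 rays):

  {2,9}:  v_{2} + v_{9} = 0  ⟹  sig = [2:]
  {4,8}:  v_{4} + v_{8} = 0  ⟹  sig = [2:]
  {3,6}:  v_{3} + v_{6} = v_{4}  ⟹  sig = [2:1]
  {2,3}:  v_{2} + v_{3} = v_{1} + v_{4} + v_{5} + v_{7}  ⟹  sig = [2:1,1,1,1]
  {3,8}:  v_{3} + v_{8} = v_{1} + v_{5} + v_{7} + v_{9}  ⟹  sig = [2:1,1,1,1]
  {1,5,6,7}:  v_{1} + v_{5} + v_{6} + v_{7} = v_{2}  ⟹  sig = [4:1]
  {1,4,5,7,9}:  v_{1} + v_{4} + v_{5} + v_{7} + v_{9} = v_{3}  ⟹  sig = [5:1]

Signatures (|P|; sorted positive RHS coefficients), sorted:
{ [2:] ×2,  [2:1],  [2:1,1,1,1] ×2,  [4:1],  [5:1] }


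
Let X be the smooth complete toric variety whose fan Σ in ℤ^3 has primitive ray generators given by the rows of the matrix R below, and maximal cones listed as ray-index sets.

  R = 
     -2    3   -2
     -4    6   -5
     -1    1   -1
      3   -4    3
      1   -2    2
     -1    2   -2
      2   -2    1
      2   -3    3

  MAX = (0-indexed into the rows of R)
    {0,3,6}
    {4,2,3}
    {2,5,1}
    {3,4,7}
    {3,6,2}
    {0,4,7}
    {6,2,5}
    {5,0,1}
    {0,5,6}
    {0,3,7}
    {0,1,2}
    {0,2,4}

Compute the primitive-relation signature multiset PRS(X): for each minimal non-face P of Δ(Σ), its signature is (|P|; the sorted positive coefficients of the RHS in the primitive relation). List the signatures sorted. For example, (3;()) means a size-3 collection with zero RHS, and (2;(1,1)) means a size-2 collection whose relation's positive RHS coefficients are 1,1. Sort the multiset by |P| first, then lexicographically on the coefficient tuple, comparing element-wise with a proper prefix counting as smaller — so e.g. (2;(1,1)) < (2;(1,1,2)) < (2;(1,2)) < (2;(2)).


Σ has 14 primitive collections:

  {4,5}:  v_{4} + v_{5} = 0 — sig = (2;())
  {1,3}:  v_{1} + v_{3} = v_{5} — sig = (2;(1))
  {1,7}:  v_{1} + v_{7} = v_{0} — sig = (2;(1))
  {2,7}:  v_{2} + v_{7} = v_{4} — sig = (2;(1))
  {3,5}:  v_{3} + v_{5} = v_{6} — sig = (2;(1))
  {4,6}:  v_{4} + v_{6} = v_{3} — sig = (2;(1))
  {1,4}:  v_{1} + v_{4} = v_{0} + v_{2} — sig = (2;(1,1))
  {5,7}:  v_{5} + v_{7} = v_{0} + v_{3} — sig = (2;(1,1))
  {6,7}:  v_{6} + v_{7} = v_{0} + 2·v_{3} — sig = (2;(1,2))
  {1,6}:  v_{1} + v_{6} = 2·v_{5} — sig = (2;(2))
  {0,2,3}:  v_{0} + v_{2} + v_{3} = 0 — sig = (3;())
  {0,2,5}:  v_{0} + v_{2} + v_{5} = v_{1} — sig = (3;(1))
  {0,2,6}:  v_{0} + v_{2} + v_{6} = v_{5} — sig = (3;(1))
  {0,3,4}:  v_{0} + v_{3} + v_{4} = v_{7} — sig = (3;(1))

Hence PRS(X_Σ) =
    (2;())
    (2;(1))
    (2;(1))
    (2;(1))
    (2;(1))
    (2;(1))
    (2;(1,1))
    (2;(1,1))
    (2;(1,2))
    (2;(2))
    (3;())
    (3;(1))
    (3;(1))
    (3;(1))


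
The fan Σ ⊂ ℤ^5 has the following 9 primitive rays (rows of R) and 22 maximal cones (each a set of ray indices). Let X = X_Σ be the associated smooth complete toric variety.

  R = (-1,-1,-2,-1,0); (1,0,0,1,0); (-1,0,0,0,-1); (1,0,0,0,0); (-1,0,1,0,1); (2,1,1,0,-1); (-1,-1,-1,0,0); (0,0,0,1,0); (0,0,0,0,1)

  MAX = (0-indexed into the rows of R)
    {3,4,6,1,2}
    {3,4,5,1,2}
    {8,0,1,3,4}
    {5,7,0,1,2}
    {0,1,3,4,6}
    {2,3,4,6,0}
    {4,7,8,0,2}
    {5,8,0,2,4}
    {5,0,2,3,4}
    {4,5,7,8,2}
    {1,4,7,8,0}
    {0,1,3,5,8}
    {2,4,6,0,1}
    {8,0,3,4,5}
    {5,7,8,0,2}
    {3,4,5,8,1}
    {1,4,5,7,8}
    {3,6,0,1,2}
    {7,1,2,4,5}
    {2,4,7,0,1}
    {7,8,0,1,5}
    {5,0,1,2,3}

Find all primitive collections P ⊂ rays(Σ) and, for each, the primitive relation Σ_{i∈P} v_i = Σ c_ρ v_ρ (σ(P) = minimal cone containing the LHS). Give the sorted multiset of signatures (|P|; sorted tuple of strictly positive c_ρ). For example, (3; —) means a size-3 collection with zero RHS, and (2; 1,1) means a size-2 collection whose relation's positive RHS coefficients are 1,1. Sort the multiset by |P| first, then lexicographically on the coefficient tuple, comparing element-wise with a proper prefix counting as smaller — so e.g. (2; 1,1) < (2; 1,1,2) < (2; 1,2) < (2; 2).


Primitive collections (9):

  • {3,7}:  v_{3} + v_{7} = v_{1}  →  sig = (2; 1)
  • {6,8}:  v_{6} + v_{8} = v_{0} + v_{1} + v_{4}  →  sig = (2; 1,1,1)
  • {6,7}:  v_{6} + v_{7} = v_{0} + 2·v_{1} + v_{2} + v_{4}  →  sig = (2; 1,1,1,2)
  • {5,6}:  v_{5} + v_{6} = v_{2} + 2·v_{3}  →  sig = (2; 1,2)
  • {2,3,8}:  v_{2} + v_{3} + v_{8} = 0  →  sig = (3; —)
  • {1,2,8}:  v_{1} + v_{2} + v_{8} = v_{7}  →  sig = (3; 1)
  • {0,4,5,7}:  v_{0} + v_{4} + v_{5} + v_{7} = 0  →  sig = (4; —)
  • {0,1,4,5}:  v_{0} + v_{1} + v_{4} + v_{5} = v_{3}  →  sig = (4; 1)
  • {0,1,2,3,4}:  v_{0} + v_{1} + v_{2} + v_{3} + v_{4} = v_{6}  →  sig = (5; 1)

Signatures (|P|; sorted positive RHS coefficients), sorted:
{ (2; 1),  (2; 1,1,1),  (2; 1,1,1,2),  (2; 1,2),  (3; —),  (3; 1),  (4; —),  (4; 1),  (5; 1) }


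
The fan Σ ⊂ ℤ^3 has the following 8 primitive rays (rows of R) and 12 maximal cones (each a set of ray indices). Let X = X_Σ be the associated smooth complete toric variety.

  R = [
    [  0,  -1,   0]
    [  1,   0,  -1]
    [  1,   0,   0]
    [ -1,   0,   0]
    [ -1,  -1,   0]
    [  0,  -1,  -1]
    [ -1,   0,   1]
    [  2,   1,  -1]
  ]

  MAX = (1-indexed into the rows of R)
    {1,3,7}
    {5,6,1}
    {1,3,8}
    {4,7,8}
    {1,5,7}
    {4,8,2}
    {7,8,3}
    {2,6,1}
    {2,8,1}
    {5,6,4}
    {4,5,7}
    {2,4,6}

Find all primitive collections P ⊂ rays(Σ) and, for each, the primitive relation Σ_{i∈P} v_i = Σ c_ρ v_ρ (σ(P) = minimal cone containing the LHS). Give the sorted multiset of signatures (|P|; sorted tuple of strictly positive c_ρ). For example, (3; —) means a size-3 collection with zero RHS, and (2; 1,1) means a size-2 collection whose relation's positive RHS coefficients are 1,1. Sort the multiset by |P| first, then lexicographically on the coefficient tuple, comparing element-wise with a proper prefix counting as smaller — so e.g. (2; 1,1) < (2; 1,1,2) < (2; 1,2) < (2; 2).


Δ(Σ) — 8 vertices, 11 min non-faces:

  P={2,7}:  v_{2} + v_{7} = 0  ⇒ sig = (2; —)
  P={3,4}:  v_{3} + v_{4} = 0  ⇒ sig = (2; —)
  P={1,4}:  v_{1} + v_{4} = v_{5}  ⇒ sig = (2; 1)
  P={2,5}:  v_{2} + v_{5} = v_{6}  ⇒ sig = (2; 1)
  P={3,5}:  v_{3} + v_{5} = v_{1}  ⇒ sig = (2; 1)
  P={5,8}:  v_{5} + v_{8} = v_{2}  ⇒ sig = (2; 1)
  P={6,7}:  v_{6} + v_{7} = v_{5}  ⇒ sig = (2; 1)
  P={2,3}:  v_{2} + v_{3} = v_{1} + v_{8}  ⇒ sig = (2; 1,1)
  P={3,6}:  v_{3} + v_{6} = v_{1} + v_{2}  ⇒ sig = (2; 1,1)
  P={6,8}:  v_{6} + v_{8} = 2·v_{2}  ⇒ sig = (2; 2)
  P={1,7,8}:  v_{1} + v_{7} + v_{8} = v_{3}  ⇒ sig = (3; 1)

so the primitive-relation signature multiset is
    |P|=2: 10 collections, coeffs (), (), (1), (1), (1), (1), (1), (1,1), (1,1), (2)
    |P|=3: 1 collection, coeffs (1)


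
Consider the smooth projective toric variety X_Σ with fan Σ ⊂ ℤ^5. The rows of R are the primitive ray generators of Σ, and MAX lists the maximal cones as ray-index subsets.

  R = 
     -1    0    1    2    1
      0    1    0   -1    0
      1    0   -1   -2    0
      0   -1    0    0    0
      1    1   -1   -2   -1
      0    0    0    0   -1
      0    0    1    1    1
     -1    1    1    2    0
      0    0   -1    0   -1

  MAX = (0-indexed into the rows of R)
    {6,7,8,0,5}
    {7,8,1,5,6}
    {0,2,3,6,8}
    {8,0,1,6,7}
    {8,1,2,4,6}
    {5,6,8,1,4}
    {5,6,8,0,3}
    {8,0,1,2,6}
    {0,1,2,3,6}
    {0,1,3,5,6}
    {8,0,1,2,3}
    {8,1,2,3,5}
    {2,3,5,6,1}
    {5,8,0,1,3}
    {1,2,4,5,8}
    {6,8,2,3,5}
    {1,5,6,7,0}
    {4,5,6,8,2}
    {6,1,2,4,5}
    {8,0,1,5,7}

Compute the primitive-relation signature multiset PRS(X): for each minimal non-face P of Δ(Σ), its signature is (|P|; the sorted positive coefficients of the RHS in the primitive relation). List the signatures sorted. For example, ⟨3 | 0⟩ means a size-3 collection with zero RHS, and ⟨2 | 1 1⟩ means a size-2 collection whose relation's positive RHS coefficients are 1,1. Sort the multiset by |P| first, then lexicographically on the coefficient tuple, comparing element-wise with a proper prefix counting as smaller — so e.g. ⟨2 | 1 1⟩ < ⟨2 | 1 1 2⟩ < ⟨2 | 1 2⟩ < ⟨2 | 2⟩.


Δ(Σ) — 9 vertices, 9 min non-faces:

  P = {3,4}:  v_{3} + v_{4} = v_{2} + v_{5} ; sig = ⟨2 | 1 1⟩
  P = {3,7}:  v_{3} + v_{7} = v_{0} + v_{5} ; sig = ⟨2 | 1 1⟩
  P = {0,4}:  v_{0} + v_{4} = v_{1} + v_{6} + v_{8} ; sig = ⟨2 | 1 1 1⟩
  P = {2,7}:  v_{2} + v_{7} = v_{1} + v_{6} + v_{8} ; sig = ⟨2 | 1 1 1⟩
  P = {4,7}:  v_{4} + v_{7} = 2·v_{1} + v_{5} + 2·v_{6} + 2·v_{8} ; sig = ⟨2 | 1 2 2 2⟩
  P = {0,2,5}:  v_{0} + v_{2} + v_{5} = 0 ; sig = ⟨3 | 0⟩
  P = {1,3,6,8}:  v_{1} + v_{3} + v_{6} + v_{8} = 0 ; sig = ⟨4 | 0⟩
  P = {0,1,5,6,8}:  v_{0} + v_{1} + v_{5} + v_{6} + v_{8} = v_{7} ; sig = ⟨5 | 1⟩
  P = {1,2,5,6,8}:  v_{1} + v_{2} + v_{5} + v_{6} + v_{8} = v_{4} ; sig = ⟨5 | 1⟩

Signatures (|P|; sorted positive RHS coefficients), sorted:
{ ⟨2 | 1 1⟩ ×2,  ⟨2 | 1 1 1⟩ ×2,  ⟨2 | 1 2 2 2⟩,  ⟨3 | 0⟩,  ⟨4 | 0⟩,  ⟨5 | 1⟩ ×2 }


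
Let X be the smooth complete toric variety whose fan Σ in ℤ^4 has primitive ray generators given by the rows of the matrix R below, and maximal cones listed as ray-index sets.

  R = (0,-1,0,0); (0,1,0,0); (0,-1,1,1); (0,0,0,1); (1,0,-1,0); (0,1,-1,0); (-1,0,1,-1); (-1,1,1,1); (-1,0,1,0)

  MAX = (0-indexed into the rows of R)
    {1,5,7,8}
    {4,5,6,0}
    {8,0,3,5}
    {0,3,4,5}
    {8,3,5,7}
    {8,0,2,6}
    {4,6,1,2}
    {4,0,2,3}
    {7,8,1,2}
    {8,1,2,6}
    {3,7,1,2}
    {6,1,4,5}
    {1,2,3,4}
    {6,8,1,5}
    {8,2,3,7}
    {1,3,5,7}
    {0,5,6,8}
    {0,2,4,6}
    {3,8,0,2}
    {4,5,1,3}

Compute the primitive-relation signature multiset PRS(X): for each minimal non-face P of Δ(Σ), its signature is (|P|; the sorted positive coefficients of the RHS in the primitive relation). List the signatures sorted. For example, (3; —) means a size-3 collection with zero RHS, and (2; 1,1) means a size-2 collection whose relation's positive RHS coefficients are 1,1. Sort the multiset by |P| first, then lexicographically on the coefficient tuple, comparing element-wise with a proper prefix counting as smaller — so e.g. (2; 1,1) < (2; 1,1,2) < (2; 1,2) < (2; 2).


|primitive collections| = 8. Relations:

  {0,1}:  v_{0} + v_{1} = 0  ⇒ sig = (2; —)
  {4,8}:  v_{4} + v_{8} = 0  ⇒ sig = (2; —)
  {2,5}:  v_{2} + v_{5} = v_{3}  ⇒ sig = (2; 1)
  {3,6}:  v_{3} + v_{6} = v_{8}  ⇒ sig = (2; 1)
  {0,7}:  v_{0} + v_{7} = v_{3} + v_{8}  ⇒ sig = (2; 1,1)
  {4,7}:  v_{4} + v_{7} = v_{1} + v_{3}  ⇒ sig = (2; 1,1)
  {6,7}:  v_{6} + v_{7} = v_{1} + 2·v_{8}  ⇒ sig = (2; 1,2)
  {1,3,8}:  v_{1} + v_{3} + v_{8} = v_{7}  ⇒ sig = (3; 1)

Signatures (|P|; sorted positive RHS coefficients), sorted:
    |P|=2: 7 collections, coeffs (), (), (1), (1), (1,1), (1,1), (1,2)
    |P|=3: 1 collection, coeffs (1)


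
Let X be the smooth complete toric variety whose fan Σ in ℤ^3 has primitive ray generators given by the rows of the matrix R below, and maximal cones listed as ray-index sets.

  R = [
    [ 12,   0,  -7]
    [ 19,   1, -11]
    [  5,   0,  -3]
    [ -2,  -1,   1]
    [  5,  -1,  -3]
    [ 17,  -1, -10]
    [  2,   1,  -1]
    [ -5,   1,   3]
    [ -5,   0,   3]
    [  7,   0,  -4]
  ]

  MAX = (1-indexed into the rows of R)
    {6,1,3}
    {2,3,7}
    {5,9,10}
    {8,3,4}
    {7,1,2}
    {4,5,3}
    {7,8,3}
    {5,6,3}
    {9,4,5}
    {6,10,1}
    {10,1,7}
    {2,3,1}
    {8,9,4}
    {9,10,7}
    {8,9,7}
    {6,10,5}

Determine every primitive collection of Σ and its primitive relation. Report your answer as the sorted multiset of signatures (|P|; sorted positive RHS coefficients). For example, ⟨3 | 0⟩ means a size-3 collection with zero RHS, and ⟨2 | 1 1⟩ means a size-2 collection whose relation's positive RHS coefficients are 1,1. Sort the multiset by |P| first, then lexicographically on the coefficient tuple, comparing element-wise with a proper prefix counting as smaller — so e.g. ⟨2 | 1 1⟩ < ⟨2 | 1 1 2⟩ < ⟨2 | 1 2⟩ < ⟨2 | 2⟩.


22 collections generate NE(X_Σ); each relation:

  P = {3,9}:  v_{3} + v_{9} = 0 — sig = ⟨2 | 0⟩
  P = {4,7}:  v_{4} + v_{7} = 0 — sig = ⟨2 | 0⟩
  P = {5,8}:  v_{5} + v_{8} = 0 — sig = ⟨2 | 0⟩
  P = {1,5}:  v_{1} + v_{5} = v_{6} — sig = ⟨2 | 1⟩
  P = {1,9}:  v_{1} + v_{9} = v_{10} — sig = ⟨2 | 1⟩
  P = {3,10}:  v_{3} + v_{10} = v_{1} — sig = ⟨2 | 1⟩
  P = {4,10}:  v_{4} + v_{10} = v_{5} — sig = ⟨2 | 1⟩
  P = {5,7}:  v_{5} + v_{7} = v_{10} — sig = ⟨2 | 1⟩
  P = {6,8}:  v_{6} + v_{8} = v_{1} — sig = ⟨2 | 1⟩
  P = {8,10}:  v_{8} + v_{10} = v_{7} — sig = ⟨2 | 1⟩
  P = {1,4}:  v_{1} + v_{4} = v_{3} + v_{5} — sig = ⟨2 | 1 1⟩
  P = {1,8}:  v_{1} + v_{8} = v_{3} + v_{7} — sig = ⟨2 | 1 1⟩
  P = {2,4}:  v_{2} + v_{4} = v_{1} + v_{3} — sig = ⟨2 | 1 1⟩
  P = {2,9}:  v_{2} + v_{9} = v_{1} + v_{7} — sig = ⟨2 | 1 1⟩
  P = {6,7}:  v_{6} + v_{7} = v_{1} + v_{10} — sig = ⟨2 | 1 1⟩
  P = {6,9}:  v_{6} + v_{9} = v_{5} + v_{10} — sig = ⟨2 | 1 1⟩
  P = {2,10}:  v_{2} + v_{10} = 2·v_{1} + v_{7} — sig = ⟨2 | 1 2⟩
  P = {4,6}:  v_{4} + v_{6} = v_{3} + 2·v_{5} — sig = ⟨2 | 1 2⟩
  P = {2,5}:  v_{2} + v_{5} = 2·v_{1} — sig = ⟨2 | 2⟩
  P = {2,8}:  v_{2} + v_{8} = 2·v_{3} + 2·v_{7} — sig = ⟨2 | 2 2⟩
  P = {2,6}:  v_{2} + v_{6} = 3·v_{1} — sig = ⟨2 | 3⟩
  P = {1,3,7}:  v_{1} + v_{3} + v_{7} = v_{2} — sig = ⟨3 | 1⟩

Hence PRS(X_Σ) =
[⟨2 | 0⟩, ⟨2 | 0⟩, ⟨2 | 0⟩, ⟨2 | 1⟩, ⟨2 | 1⟩, ⟨2 | 1⟩, ⟨2 | 1⟩, ⟨2 | 1⟩, ⟨2 | 1⟩, ⟨2 | 1⟩, ⟨2 | 1 1⟩, ⟨2 | 1 1⟩, ⟨2 | 1 1⟩, ⟨2 | 1 1⟩, ⟨2 | 1 1⟩, ⟨2 | 1 1⟩, ⟨2 | 1 2⟩, ⟨2 | 1 2⟩, ⟨2 | 2⟩, ⟨2 | 2 2⟩, ⟨2 | 3⟩, ⟨3 | 1⟩]


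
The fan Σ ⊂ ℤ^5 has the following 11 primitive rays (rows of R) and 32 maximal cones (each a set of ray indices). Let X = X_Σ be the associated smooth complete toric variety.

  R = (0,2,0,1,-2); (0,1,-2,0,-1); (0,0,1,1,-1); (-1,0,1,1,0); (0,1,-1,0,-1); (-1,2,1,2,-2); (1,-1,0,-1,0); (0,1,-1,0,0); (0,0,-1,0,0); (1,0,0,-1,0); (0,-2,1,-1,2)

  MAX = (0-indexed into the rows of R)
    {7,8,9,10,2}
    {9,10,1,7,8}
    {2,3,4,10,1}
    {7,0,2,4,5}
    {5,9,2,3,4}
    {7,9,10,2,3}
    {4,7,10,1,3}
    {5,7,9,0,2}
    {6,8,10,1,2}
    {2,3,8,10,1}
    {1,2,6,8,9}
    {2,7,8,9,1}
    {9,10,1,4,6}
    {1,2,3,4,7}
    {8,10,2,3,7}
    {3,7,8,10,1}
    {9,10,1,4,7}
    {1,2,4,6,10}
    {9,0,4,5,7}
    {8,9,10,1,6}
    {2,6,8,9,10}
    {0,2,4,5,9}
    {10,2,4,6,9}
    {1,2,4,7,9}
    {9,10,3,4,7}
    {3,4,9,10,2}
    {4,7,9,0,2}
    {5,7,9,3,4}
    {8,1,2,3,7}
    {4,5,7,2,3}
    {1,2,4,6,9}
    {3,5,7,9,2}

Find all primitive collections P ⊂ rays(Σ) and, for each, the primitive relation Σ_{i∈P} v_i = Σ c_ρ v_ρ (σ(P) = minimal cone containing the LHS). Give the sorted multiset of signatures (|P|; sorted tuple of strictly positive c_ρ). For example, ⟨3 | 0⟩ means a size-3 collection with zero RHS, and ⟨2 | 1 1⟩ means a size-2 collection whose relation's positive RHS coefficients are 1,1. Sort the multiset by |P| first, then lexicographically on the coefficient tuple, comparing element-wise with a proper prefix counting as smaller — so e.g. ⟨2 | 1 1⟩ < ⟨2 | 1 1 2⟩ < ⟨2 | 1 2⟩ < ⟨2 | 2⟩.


|primitive collections| = 19. Relations:

  P={0,3}:  v_{0} + v_{3} = v_{5} — sig = ⟨2 | 1⟩
  P={4,8}:  v_{4} + v_{8} = v_{1} — sig = ⟨2 | 1⟩
  P={0,10}:  v_{0} + v_{10} = v_{3} + v_{9} — sig = ⟨2 | 1 1⟩
  P={6,7}:  v_{6} + v_{7} = v_{8} + v_{9} — sig = ⟨2 | 1 1⟩
  P={0,6}:  v_{0} + v_{6} = v_{2} + v_{4} + v_{9} — sig = ⟨2 | 1 1 1⟩
  P={0,8}:  v_{0} + v_{8} = v_{2} + v_{4} + v_{7} — sig = ⟨2 | 1 1 1⟩
  P={3,6}:  v_{3} + v_{6} = v_{2} + v_{4} + v_{10} — sig = ⟨2 | 1 1 1⟩
  P={5,6}:  v_{5} + v_{6} = v_{2} + v_{3} + v_{4} + v_{9} — sig = ⟨2 | 1 1 1 1⟩
  P={5,8}:  v_{5} + v_{8} = v_{2} + v_{3} + v_{4} + v_{7} — sig = ⟨2 | 1 1 1 1⟩
  P={1,5}:  v_{1} + v_{5} = v_{2} + v_{3} + 2·v_{4} + v_{7} — sig = ⟨2 | 1 1 1 2⟩
  P={0,1}:  v_{0} + v_{1} = v_{2} + 2·v_{4} + v_{7} — sig = ⟨2 | 1 1 2⟩
  P={5,10}:  v_{5} + v_{10} = 2·v_{3} + v_{9} — sig = ⟨2 | 1 2⟩
  P={3,8,9}:  v_{3} + v_{8} + v_{9} = 0 — sig = ⟨3 | 0⟩
  P={1,3,9}:  v_{1} + v_{3} + v_{9} = v_{4} — sig = ⟨3 | 1⟩
  P={2,4,7,10}:  v_{2} + v_{4} + v_{7} + v_{10} = 0 — sig = ⟨4 | 0⟩
  P={1,2,7,10}:  v_{1} + v_{2} + v_{7} + v_{10} = v_{8} — sig = ⟨4 | 1⟩
  P={1,2,9,10}:  v_{1} + v_{2} + v_{9} + v_{10} = v_{6} — sig = ⟨4 | 1⟩
  P={2,3,4,7,9}:  v_{2} + v_{3} + v_{4} + v_{7} + v_{9} = v_{0} — sig = ⟨5 | 1⟩
  P={2,4,5,7,9}:  v_{2} + v_{4} + v_{5} + v_{7} + v_{9} = 2·v_{0} — sig = ⟨5 | 2⟩

Signatures (|P|; sorted positive RHS coefficients), sorted:
    |P|=2: 12 collections, coeffs (1), (1), (1,1), (1,1), (1,1,1), (1,1,1), (1,1,1), (1,1,1,1), (1,1,1,1), (1,1,1,2), (1,1,2), (1,2)
    |P|=3: 2 collections, coeffs (), (1)
    |P|=4: 3 collections, coeffs (), (1), (1)
    |P|=5: 2 collections, coeffs (1), (2)


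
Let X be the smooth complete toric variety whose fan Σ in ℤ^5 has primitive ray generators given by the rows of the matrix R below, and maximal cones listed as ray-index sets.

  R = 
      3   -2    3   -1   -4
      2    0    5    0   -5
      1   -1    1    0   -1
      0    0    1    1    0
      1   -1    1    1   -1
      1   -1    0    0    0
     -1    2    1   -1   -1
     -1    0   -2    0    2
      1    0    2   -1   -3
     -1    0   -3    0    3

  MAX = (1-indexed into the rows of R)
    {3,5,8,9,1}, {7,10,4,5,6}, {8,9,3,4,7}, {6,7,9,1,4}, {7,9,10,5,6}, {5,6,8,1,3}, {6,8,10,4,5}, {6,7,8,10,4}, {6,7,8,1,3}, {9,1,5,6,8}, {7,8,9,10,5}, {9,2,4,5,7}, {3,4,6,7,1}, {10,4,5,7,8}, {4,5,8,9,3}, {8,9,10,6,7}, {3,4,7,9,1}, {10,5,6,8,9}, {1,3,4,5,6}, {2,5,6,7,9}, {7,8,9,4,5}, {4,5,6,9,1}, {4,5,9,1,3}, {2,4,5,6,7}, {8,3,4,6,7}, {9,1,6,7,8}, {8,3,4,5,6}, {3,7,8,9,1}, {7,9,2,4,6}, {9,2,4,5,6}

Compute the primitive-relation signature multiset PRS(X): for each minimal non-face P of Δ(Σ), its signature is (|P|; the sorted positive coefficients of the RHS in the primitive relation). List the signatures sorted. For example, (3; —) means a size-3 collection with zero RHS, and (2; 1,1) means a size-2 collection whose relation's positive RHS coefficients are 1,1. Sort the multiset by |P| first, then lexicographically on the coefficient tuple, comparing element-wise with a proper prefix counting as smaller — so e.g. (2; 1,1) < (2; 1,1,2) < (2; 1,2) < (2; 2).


Minimal non-faces — 14 found among 10 rays, 30 max cones:

  {2,8}:  v_{2} + v_{8} = v_{4} + v_{9} ; sig = (2; 1,1)
  {3,10}:  v_{3} + v_{10} = v_{6} + v_{8} ; sig = (2; 1,1)
  {2,10}:  v_{2} + v_{10} = v_{5} + v_{6} + v_{7} ; sig = (2; 1,1,1)
  {1,10}:  v_{1} + v_{10} = 2·v_{6} + v_{8} + v_{9} ; sig = (2; 1,1,2)
  {2,3}:  v_{2} + v_{3} = 2·v_{4} + v_{6} + 2·v_{9} ; sig = (2; 1,2,2)
  {1,2}:  v_{1} + v_{2} = 2·v_{4} + 2·v_{6} + 3·v_{9} ; sig = (2; 2,2,3)
  {4,9,10}:  v_{4} + v_{9} + v_{10} = 0 ; sig = (3; —)
  {3,6,9}:  v_{3} + v_{6} + v_{9} = v_{1} ; sig = (3; 1)
  {3,5,7}:  v_{3} + v_{5} + v_{7} = v_{4} + v_{9} ; sig = (3; 1,1)
  {1,5,7}:  v_{1} + v_{5} + v_{7} = v_{4} + v_{6} + 2·v_{9} ; sig = (3; 1,1,2)
  {1,4,8}:  v_{1} + v_{4} + v_{8} = 2·v_{3} ; sig = (3; 2)
  {5,6,7,8}:  v_{5} + v_{6} + v_{7} + v_{8} = 0 ; sig = (4; —)
  {4,6,8,9}:  v_{4} + v_{6} + v_{8} + v_{9} = v_{3} ; sig = (4; 1)
  {4,5,6,7,9}:  v_{4} + v_{5} + v_{6} + v_{7} + v_{9} = v_{2} ; sig = (5; 1)

so the primitive-relation signature multiset is
[(2; 1,1), (2; 1,1), (2; 1,1,1), (2; 1,1,2), (2; 1,2,2), (2; 2,2,3), (3; —), (3; 1), (3; 1,1), (3; 1,1,2), (3; 2), (4; —), (4; 1), (5; 1)]


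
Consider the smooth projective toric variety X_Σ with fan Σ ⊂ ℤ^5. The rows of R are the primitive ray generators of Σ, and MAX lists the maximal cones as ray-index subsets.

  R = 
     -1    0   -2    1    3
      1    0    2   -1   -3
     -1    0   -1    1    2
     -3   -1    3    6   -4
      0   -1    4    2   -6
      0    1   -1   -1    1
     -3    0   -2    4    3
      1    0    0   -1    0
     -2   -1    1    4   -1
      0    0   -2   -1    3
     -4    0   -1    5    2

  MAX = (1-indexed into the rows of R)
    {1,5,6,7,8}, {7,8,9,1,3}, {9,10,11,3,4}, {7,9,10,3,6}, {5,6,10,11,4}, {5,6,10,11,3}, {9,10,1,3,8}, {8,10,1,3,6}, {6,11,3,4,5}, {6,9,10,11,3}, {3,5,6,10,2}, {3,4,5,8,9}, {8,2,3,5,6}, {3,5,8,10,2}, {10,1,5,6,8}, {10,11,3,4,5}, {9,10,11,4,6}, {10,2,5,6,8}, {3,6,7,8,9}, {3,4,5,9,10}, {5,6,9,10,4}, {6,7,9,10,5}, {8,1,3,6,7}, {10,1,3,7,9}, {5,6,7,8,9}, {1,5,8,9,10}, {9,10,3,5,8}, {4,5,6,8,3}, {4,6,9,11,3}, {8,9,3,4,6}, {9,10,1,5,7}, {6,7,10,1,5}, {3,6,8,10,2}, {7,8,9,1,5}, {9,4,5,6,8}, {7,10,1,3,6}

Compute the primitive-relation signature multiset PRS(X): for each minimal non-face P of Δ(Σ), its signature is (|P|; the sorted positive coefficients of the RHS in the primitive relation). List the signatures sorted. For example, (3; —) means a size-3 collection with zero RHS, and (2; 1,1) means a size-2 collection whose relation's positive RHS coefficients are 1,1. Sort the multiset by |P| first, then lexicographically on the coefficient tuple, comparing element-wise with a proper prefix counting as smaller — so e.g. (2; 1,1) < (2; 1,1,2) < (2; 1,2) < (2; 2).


20 collections generate NE(X_Σ); each relation:

  • {1,2}:  v_{1} + v_{2} = 0  →  sig = (2; —)
  • {2,7}:  v_{2} + v_{7} = v_{6} + v_{9}  →  sig = (2; 1,1)
  • {2,9}:  v_{2} + v_{9} = v_{3} + v_{5}  →  sig = (2; 1,1)
  • {8,11}:  v_{8} + v_{11} = v_{3} + v_{6} + v_{9}  →  sig = (2; 1,1,1)
  • {1,11}:  v_{1} + v_{11} = v_{3} + 2·v_{6} + 2·v_{9} + v_{10}  →  sig = (2; 1,1,2,2)
  • {7,11}:  v_{7} + v_{11} = v_{3} + 3·v_{6} + 3·v_{9} + v_{10}  →  sig = (2; 1,1,3,3)
  • {1,4}:  v_{1} + v_{4} = v_{6} + 2·v_{9}  →  sig = (2; 1,2)
  • {2,4}:  v_{2} + v_{4} = 2·v_{3} + 2·v_{5} + v_{6}  →  sig = (2; 1,2,2)
  • {2,11}:  v_{2} + v_{11} = 3·v_{3} + 2·v_{5} + 2·v_{6} + v_{10}  →  sig = (2; 1,2,2,3)
  • {4,7}:  v_{4} + v_{7} = 2·v_{6} + 3·v_{9}  →  sig = (2; 2,3)
  • {1,3,5}:  v_{1} + v_{3} + v_{5} = v_{9}  →  sig = (3; 1)
  • {1,6,9}:  v_{1} + v_{6} + v_{9} = v_{7}  →  sig = (3; 1)
  • {4,8,10}:  v_{4} + v_{8} + v_{10} = v_{9}  →  sig = (3; 1)
  • {3,5,7}:  v_{3} + v_{5} + v_{7} = v_{6} + 2·v_{9}  →  sig = (3; 1,2)
  • {5,9,11}:  v_{5} + v_{9} + v_{11} = 2·v_{4} + v_{10}  →  sig = (3; 1,2)
  • {7,8,10}:  v_{7} + v_{8} + v_{10} = 2·v_{1}  →  sig = (3; 2)
  • {3,4,6,10}:  v_{3} + v_{4} + v_{6} + v_{10} = v_{11}  →  sig = (4; 1)
  • {3,5,6,9}:  v_{3} + v_{5} + v_{6} + v_{9} = v_{4}  →  sig = (4; 1)
  • {6,8,9,10}:  v_{6} + v_{8} + v_{9} + v_{10} = v_{1}  →  sig = (4; 1)
  • {3,5,6,8,10}:  v_{3} + v_{5} + v_{6} + v_{8} + v_{10} = 0  →  sig = (5; —)

Hence PRS(X_Σ) =
{ (2; —),  (2; 1,1) ×2,  (2; 1,1,1),  (2; 1,1,2,2),  (2; 1,1,3,3),  (2; 1,2),  (2; 1,2,2),  (2; 1,2,2,3),  (2; 2,3),  (3; 1) ×3,  (3; 1,2) ×2,  (3; 2),  (4; 1) ×3,  (5; —) }


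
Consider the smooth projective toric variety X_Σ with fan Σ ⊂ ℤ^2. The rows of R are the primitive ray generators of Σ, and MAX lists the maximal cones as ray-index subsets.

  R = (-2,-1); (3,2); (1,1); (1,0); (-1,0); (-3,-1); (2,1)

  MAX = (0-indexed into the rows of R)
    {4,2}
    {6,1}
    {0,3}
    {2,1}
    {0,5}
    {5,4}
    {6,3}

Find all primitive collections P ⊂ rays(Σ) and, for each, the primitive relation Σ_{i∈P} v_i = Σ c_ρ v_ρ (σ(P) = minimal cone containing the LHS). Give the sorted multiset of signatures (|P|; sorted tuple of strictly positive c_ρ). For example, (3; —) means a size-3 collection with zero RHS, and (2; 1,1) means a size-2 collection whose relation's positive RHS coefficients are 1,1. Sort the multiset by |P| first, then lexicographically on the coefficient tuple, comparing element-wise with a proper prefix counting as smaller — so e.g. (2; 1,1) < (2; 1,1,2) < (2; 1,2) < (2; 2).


14 collections generate NE(X_Σ); each relation:

  P={0,6}:  v_{0} + v_{6} = 0 ; sig = (2; —)
  P={3,4}:  v_{3} + v_{4} = 0 ; sig = (2; —)
  P={0,1}:  v_{0} + v_{1} = v_{2} ; sig = (2; 1)
  P={0,2}:  v_{0} + v_{2} = v_{4} ; sig = (2; 1)
  P={0,4}:  v_{0} + v_{4} = v_{5} ; sig = (2; 1)
  P={2,3}:  v_{2} + v_{3} = v_{6} ; sig = (2; 1)
  P={2,6}:  v_{2} + v_{6} = v_{1} ; sig = (2; 1)
  P={3,5}:  v_{3} + v_{5} = v_{0} ; sig = (2; 1)
  P={4,6}:  v_{4} + v_{6} = v_{2} ; sig = (2; 1)
  P={5,6}:  v_{5} + v_{6} = v_{4} ; sig = (2; 1)
  P={1,5}:  v_{1} + v_{5} = v_{2} + v_{4} ; sig = (2; 1,1)
  P={1,3}:  v_{1} + v_{3} = 2·v_{6} ; sig = (2; 2)
  P={1,4}:  v_{1} + v_{4} = 2·v_{2} ; sig = (2; 2)
  P={2,5}:  v_{2} + v_{5} = 2·v_{4} ; sig = (2; 2)

Hence PRS(X_Σ) =
{ (2; —) ×2,  (2; 1) ×8,  (2; 1,1),  (2; 2) ×3 }


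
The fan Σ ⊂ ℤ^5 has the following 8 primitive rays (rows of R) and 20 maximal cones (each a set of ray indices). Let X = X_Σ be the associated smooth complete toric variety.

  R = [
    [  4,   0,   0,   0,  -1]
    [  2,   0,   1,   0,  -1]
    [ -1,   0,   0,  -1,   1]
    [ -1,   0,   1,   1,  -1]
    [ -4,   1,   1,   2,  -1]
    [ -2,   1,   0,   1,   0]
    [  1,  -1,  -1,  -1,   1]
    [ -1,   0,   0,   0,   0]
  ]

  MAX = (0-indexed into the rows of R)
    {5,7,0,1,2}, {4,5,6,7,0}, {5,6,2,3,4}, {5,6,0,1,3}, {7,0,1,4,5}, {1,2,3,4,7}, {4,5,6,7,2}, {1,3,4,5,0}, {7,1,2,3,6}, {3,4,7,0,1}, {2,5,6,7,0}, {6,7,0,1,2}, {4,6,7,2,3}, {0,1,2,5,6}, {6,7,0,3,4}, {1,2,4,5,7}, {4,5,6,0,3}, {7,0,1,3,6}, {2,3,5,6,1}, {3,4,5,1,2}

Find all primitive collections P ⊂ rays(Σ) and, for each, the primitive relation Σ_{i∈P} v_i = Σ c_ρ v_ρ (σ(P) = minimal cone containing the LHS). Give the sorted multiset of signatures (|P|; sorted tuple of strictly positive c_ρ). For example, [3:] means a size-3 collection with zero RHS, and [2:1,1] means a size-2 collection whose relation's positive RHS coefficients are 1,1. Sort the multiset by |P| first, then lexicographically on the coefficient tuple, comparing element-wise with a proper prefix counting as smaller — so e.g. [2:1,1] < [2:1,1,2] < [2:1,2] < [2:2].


5 minimal non-faces of Δ(Σ) (on 8 rays):

  P = {0,2,3}:  v_{0} + v_{2} + v_{3} = v_{1} — sig = [3:1]
  P = {1,4,6}:  v_{1} + v_{4} + v_{6} = v_{3} — sig = [3:1]
  P = {3,5,7}:  v_{3} + v_{5} + v_{7} = v_{4} — sig = [3:1]
  P = {0,2,4}:  v_{0} + v_{2} + v_{4} = v_{1} + v_{5} + v_{7} — sig = [3:1,1,1]
  P = {1,5,6,7}:  v_{1} + v_{5} + v_{6} + v_{7} = 0 — sig = [4:]

Signatures (|P|; sorted positive RHS coefficients), sorted:
    |P|=3: 4 collections, coeffs (1), (1), (1), (1,1,1)
    |P|=4: 1 collection, coeffs ()


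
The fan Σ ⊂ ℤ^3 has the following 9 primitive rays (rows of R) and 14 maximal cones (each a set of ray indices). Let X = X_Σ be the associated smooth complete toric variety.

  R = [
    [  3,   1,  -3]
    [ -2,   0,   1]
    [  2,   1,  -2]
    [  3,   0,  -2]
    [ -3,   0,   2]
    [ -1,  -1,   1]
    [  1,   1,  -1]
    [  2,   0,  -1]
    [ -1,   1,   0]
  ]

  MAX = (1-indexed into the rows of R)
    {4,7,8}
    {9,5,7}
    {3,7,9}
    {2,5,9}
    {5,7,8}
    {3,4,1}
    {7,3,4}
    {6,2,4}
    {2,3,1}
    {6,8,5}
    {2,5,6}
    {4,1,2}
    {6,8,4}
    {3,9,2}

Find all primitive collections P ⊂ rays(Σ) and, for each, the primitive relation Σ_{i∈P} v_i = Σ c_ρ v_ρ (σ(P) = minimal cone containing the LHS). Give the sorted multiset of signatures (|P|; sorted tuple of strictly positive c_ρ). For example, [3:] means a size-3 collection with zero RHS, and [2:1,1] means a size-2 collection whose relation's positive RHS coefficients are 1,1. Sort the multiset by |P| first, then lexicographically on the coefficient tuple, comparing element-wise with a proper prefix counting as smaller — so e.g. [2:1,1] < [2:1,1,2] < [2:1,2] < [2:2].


16 collections generate NE(X_Σ); each relation:

  {2,8}:  v_{2} + v_{8} = 0  so sig = [2:]
  {4,5}:  v_{4} + v_{5} = 0  so sig = [2:]
  {6,7}:  v_{6} + v_{7} = 0  so sig = [2:]
  {2,7}:  v_{2} + v_{7} = v_{9}  so sig = [2:1]
  {3,5}:  v_{3} + v_{5} = v_{9}  so sig = [2:1]
  {4,9}:  v_{4} + v_{9} = v_{3}  so sig = [2:1]
  {6,9}:  v_{6} + v_{9} = v_{2}  so sig = [2:1]
  {8,9}:  v_{8} + v_{9} = v_{7}  so sig = [2:1]
  {1,5}:  v_{1} + v_{5} = v_{2} + v_{3}  so sig = [2:1,1]
  {1,8}:  v_{1} + v_{8} = v_{3} + v_{4}  so sig = [2:1,1]
  {3,6}:  v_{3} + v_{6} = v_{2} + v_{4}  so sig = [2:1,1]
  {3,8}:  v_{3} + v_{8} = v_{4} + v_{7}  so sig = [2:1,1]
  {1,9}:  v_{1} + v_{9} = v_{2} + 2·v_{3}  so sig = [2:1,2]
  {1,7}:  v_{1} + v_{7} = 2·v_{3}  so sig = [2:2]
  {1,6}:  v_{1} + v_{6} = 2·v_{2} + 2·v_{4}  so sig = [2:2,2]
  {2,3,4}:  v_{2} + v_{3} + v_{4} = v_{1}  so sig = [3:1]

so the primitive-relation signature multiset is
    [2:]
    [2:]
    [2:]
    [2:1]
    [2:1]
    [2:1]
    [2:1]
    [2:1]
    [2:1,1]
    [2:1,1]
    [2:1,1]
    [2:1,1]
    [2:1,2]
    [2:2]
    [2:2,2]
    [3:1]


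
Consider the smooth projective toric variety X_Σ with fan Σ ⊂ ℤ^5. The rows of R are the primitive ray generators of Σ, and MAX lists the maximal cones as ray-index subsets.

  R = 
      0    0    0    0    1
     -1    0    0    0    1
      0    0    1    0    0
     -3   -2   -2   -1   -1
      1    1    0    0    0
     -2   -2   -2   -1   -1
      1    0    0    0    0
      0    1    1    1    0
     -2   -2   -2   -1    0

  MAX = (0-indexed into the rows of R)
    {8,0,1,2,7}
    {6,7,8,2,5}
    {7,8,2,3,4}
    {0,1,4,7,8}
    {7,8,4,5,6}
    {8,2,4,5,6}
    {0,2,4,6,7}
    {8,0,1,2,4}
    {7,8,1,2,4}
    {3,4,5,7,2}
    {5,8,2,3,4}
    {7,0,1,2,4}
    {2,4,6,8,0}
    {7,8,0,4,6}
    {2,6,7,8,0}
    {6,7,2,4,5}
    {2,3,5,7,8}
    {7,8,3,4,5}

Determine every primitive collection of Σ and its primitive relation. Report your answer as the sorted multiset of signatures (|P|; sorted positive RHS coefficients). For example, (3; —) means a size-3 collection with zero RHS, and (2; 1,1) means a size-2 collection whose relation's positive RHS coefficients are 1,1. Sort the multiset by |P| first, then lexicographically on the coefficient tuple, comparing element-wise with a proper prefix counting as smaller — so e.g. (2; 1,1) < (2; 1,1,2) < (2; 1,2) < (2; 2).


Primitive collections (9):

  {0,5}:  v_{0} + v_{5} = v_{8}  so sig = (2; 1)
  {1,6}:  v_{1} + v_{6} = v_{0}  so sig = (2; 1)
  {3,6}:  v_{3} + v_{6} = v_{5}  so sig = (2; 1)
  {0,3}:  v_{0} + v_{3} = v_{2} + v_{4} + v_{7} + 2·v_{8}  so sig = (2; 1,1,1,2)
  {1,5}:  v_{1} + v_{5} = v_{2} + v_{4} + v_{7} + 2·v_{8}  so sig = (2; 1,1,1,2)
  {1,3}:  v_{1} + v_{3} = 2·v_{2} + 2·v_{4} + 2·v_{7} + 3·v_{8}  so sig = (2; 2,2,2,3)
  {2,4,6,7,8}:  v_{2} + v_{4} + v_{6} + v_{7} + v_{8} = 0  so sig = (5; —)
  {0,2,4,7,8}:  v_{0} + v_{2} + v_{4} + v_{7} + v_{8} = v_{1}  so sig = (5; 1)
  {2,4,5,7,8}:  v_{2} + v_{4} + v_{5} + v_{7} + v_{8} = v_{3}  so sig = (5; 1)

Signatures (|P|; sorted positive RHS coefficients), sorted:
    |P|=2: 6 collections, coeffs (1), (1), (1), (1,1,1,2), (1,1,1,2), (2,2,2,3)
    |P|=5: 3 collections, coeffs (), (1), (1)


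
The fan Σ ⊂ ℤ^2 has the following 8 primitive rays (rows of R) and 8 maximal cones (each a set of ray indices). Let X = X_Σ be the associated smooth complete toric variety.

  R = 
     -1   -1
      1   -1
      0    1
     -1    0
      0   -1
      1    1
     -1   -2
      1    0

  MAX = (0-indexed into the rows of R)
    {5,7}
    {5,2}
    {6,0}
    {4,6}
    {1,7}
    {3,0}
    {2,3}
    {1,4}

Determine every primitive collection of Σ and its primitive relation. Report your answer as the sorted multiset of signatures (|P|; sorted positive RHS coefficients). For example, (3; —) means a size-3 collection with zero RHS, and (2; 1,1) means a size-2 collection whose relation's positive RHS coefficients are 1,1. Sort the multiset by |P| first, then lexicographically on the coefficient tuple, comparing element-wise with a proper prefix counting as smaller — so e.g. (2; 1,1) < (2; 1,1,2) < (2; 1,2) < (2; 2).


The 20 primitive collections of Σ (r=8, n=2):

  {0,5}:  v_{0} + v_{5} = 0 ; sig = (2; —)
  {2,4}:  v_{2} + v_{4} = 0 ; sig = (2; —)
  {3,7}:  v_{3} + v_{7} = 0 ; sig = (2; —)
  {0,2}:  v_{0} + v_{2} = v_{3} ; sig = (2; 1)
  {0,4}:  v_{0} + v_{4} = v_{6} ; sig = (2; 1)
  {0,7}:  v_{0} + v_{7} = v_{4} ; sig = (2; 1)
  {1,2}:  v_{1} + v_{2} = v_{7} ; sig = (2; 1)
  {1,3}:  v_{1} + v_{3} = v_{4} ; sig = (2; 1)
  {2,6}:  v_{2} + v_{6} = v_{0} ; sig = (2; 1)
  {2,7}:  v_{2} + v_{7} = v_{5} ; sig = (2; 1)
  {3,4}:  v_{3} + v_{4} = v_{0} ; sig = (2; 1)
  {3,5}:  v_{3} + v_{5} = v_{2} ; sig = (2; 1)
  {4,5}:  v_{4} + v_{5} = v_{7} ; sig = (2; 1)
  {4,7}:  v_{4} + v_{7} = v_{1} ; sig = (2; 1)
  {5,6}:  v_{5} + v_{6} = v_{4} ; sig = (2; 1)
  {0,1}:  v_{0} + v_{1} = 2·v_{4} ; sig = (2; 2)
  {1,5}:  v_{1} + v_{5} = 2·v_{7} ; sig = (2; 2)
  {3,6}:  v_{3} + v_{6} = 2·v_{0} ; sig = (2; 2)
  {6,7}:  v_{6} + v_{7} = 2·v_{4} ; sig = (2; 2)
  {1,6}:  v_{1} + v_{6} = 3·v_{4} ; sig = (2; 3)

so the primitive-relation signature multiset is
{ (2; —) ×3,  (2; 1) ×12,  (2; 2) ×4,  (2; 3) }


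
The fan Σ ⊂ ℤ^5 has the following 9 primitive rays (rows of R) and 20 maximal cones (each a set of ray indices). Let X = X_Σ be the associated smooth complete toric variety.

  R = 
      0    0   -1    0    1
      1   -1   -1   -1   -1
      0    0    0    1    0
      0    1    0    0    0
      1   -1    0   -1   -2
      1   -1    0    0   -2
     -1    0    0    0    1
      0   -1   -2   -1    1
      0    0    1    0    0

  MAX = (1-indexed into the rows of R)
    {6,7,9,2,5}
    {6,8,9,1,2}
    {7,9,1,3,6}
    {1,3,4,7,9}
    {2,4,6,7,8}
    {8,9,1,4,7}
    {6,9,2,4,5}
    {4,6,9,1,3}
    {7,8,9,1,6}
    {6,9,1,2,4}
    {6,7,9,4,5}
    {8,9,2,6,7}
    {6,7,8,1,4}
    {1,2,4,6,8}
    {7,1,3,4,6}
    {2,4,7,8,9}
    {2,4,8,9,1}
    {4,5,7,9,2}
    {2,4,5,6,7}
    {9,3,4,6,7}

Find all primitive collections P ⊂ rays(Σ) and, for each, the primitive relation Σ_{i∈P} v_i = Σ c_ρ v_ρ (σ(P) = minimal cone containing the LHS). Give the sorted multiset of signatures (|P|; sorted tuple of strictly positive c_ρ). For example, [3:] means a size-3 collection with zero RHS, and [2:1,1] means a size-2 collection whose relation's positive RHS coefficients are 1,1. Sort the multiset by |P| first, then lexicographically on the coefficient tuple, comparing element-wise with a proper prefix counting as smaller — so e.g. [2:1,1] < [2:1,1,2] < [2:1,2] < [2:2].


Minimal non-faces — 9 found among 9 rays, 20 max cones:

  P = {1,5}:  v_{1} + v_{5} = v_{2}  so sig = [2:1]
  P = {3,5}:  v_{3} + v_{5} = v_{6}  so sig = [2:1]
  P = {2,3}:  v_{2} + v_{3} = v_{1} + v_{6}  so sig = [2:1,1]
  P = {3,8}:  v_{3} + v_{8} = 2·v_{1} + v_{6} + v_{7}  so sig = [2:1,1,2]
  P = {5,8}:  v_{5} + v_{8} = 2·v_{2} + v_{7}  so sig = [2:1,2]
  P = {1,2,7}:  v_{1} + v_{2} + v_{7} = v_{8}  so sig = [3:1]
  P = {4,6,8,9}:  v_{4} + v_{6} + v_{8} + v_{9} = v_{2}  so sig = [4:1]
  P = {1,4,6,7,9}:  v_{1} + v_{4} + v_{6} + v_{7} + v_{9} = 0  so sig = [5:]
  P = {2,4,6,7,9}:  v_{2} + v_{4} + v_{6} + v_{7} + v_{9} = v_{5}  so sig = [5:1]

Sorted signature multiset PRS(X):
    [2:1]
    [2:1]
    [2:1,1]
    [2:1,1,2]
    [2:1,2]
    [3:1]
    [4:1]
    [5:]
    [5:1]


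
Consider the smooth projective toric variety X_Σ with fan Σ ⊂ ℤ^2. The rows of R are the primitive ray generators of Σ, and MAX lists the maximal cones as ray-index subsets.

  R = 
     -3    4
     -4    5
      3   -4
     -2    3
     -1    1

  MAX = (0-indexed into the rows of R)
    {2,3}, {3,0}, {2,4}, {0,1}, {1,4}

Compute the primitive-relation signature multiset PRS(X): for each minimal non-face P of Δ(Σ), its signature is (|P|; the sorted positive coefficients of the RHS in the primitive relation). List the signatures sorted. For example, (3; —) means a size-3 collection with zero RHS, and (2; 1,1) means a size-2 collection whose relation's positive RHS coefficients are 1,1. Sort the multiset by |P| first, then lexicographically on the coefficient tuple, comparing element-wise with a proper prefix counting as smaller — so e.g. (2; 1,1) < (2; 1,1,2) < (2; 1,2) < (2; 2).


5 minimal non-faces of Δ(Σ) (on 5 rays):

  {0,2}:  v_{0} + v_{2} = 0  ⟹  sig = (2; —)
  {0,4}:  v_{0} + v_{4} = v_{1}  ⟹  sig = (2; 1)
  {1,2}:  v_{1} + v_{2} = v_{4}  ⟹  sig = (2; 1)
  {3,4}:  v_{3} + v_{4} = v_{0}  ⟹  sig = (2; 1)
  {1,3}:  v_{1} + v_{3} = 2·v_{0}  ⟹  sig = (2; 2)

Hence PRS(X_Σ) =
    (2; —)
    (2; 1)
    (2; 1)
    (2; 1)
    (2; 2)


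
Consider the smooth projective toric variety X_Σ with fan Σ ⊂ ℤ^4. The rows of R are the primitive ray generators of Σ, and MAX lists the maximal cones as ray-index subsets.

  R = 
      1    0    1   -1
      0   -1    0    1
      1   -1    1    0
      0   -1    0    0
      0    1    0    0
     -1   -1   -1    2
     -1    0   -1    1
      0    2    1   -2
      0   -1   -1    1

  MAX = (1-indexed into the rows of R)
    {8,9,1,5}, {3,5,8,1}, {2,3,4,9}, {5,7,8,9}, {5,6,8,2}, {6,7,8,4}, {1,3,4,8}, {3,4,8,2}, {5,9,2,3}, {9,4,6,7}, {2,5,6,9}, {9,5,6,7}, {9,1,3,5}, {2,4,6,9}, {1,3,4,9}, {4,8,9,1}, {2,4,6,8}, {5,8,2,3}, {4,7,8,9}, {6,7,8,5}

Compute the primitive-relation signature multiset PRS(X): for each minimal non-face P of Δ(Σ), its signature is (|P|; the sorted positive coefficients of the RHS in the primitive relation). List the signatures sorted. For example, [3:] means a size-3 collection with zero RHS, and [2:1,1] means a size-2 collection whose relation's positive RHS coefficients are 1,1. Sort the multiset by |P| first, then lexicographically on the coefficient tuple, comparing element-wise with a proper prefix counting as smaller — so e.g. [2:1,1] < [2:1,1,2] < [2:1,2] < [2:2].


Σ has 10 primitive collections:

  • {1,7}:  v_{1} + v_{7} = 0 — sig = [2:]
  • {4,5}:  v_{4} + v_{5} = 0 — sig = [2:]
  • {1,2}:  v_{1} + v_{2} = v_{3} — sig = [2:1]
  • {1,6}:  v_{1} + v_{6} = v_{2} — sig = [2:1]
  • {2,7}:  v_{2} + v_{7} = v_{6} — sig = [2:1]
  • {3,7}:  v_{3} + v_{7} = v_{2} — sig = [2:1]
  • {3,6}:  v_{3} + v_{6} = 2·v_{2} — sig = [2:2]
  • {2,8,9}:  v_{2} + v_{8} + v_{9} = 0 — sig = [3:]
  • {3,8,9}:  v_{3} + v_{8} + v_{9} = v_{1} — sig = [3:1]
  • {6,8,9}:  v_{6} + v_{8} + v_{9} = v_{7} — sig = [3:1]

Hence PRS(X_Σ) =
    |P|=2: 7 collections, coeffs (), (), (1), (1), (1), (1), (2)
    |P|=3: 3 collections, coeffs (), (1), (1)
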